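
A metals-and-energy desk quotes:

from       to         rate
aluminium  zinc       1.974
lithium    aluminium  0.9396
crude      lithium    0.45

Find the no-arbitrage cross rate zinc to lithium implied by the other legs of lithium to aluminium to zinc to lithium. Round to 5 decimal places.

Known legs of the cycle: 0.9396 × 1.974 = 1.8547704
For no arbitrage the full-cycle product must be 1, so the missing rate is 1 / 1.8547704 ≈ 0.5391503.

0.53915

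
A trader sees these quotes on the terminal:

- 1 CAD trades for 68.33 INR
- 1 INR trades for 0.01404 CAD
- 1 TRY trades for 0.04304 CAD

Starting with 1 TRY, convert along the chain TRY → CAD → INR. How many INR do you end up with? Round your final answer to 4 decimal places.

2.9409

1 TRY × 0.04304 = 0.04304 CAD
0.04304 CAD × 68.33 = 2.9409232 INR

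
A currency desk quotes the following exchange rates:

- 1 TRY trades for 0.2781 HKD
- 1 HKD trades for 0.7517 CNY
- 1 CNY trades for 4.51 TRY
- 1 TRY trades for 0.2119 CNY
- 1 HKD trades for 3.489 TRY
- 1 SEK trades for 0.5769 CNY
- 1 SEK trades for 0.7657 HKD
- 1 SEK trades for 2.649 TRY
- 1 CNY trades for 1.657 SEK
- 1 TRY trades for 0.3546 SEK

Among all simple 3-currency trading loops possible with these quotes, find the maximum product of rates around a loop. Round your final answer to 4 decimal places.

0.9537

HKD→CNY→SEK→HKD: 0.7517 × 1.657 × 0.7657 = 0.95373
HKD→TRY→SEK→HKD: 3.489 × 0.3546 × 0.7657 = 0.94732
HKD→CNY→TRY→HKD: 0.7517 × 4.51 × 0.2781 = 0.94281
SEK→TRY→CNY→SEK: 2.649 × 0.2119 × 1.657 = 0.93011
SEK→CNY→TRY→SEK: 0.5769 × 4.51 × 0.3546 = 0.92261
Maximum is HKD→CNY→SEK→HKD at 0.9537; no arbitrage — every cycle loses value.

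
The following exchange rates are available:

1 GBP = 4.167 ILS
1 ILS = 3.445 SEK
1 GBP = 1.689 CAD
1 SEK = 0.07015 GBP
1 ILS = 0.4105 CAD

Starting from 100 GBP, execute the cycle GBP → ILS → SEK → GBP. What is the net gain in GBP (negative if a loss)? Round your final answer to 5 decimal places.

0.70253

100 GBP × 4.167 = 416.7 ILS
416.7 ILS × 3.445 = 1435.5315 SEK
1435.5315 SEK × 0.07015 = 100.702534725 GBP
Net change: 100.702534725 − 100 = 0.702534725 GBP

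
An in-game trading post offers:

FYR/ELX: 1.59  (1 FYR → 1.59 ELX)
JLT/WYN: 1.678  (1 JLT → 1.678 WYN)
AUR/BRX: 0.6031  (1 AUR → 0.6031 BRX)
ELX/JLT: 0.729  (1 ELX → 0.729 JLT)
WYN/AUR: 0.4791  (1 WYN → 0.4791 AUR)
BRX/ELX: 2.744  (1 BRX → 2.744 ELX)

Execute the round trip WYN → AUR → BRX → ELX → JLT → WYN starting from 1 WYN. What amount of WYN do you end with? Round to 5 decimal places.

1 WYN × 0.4791 = 0.4791 AUR
0.4791 AUR × 0.6031 = 0.28894521 BRX
0.28894521 BRX × 2.744 = 0.79286565624 ELX
0.79286565624 ELX × 0.729 = 0.57799906339896 JLT
0.57799906339896 JLT × 1.678 = 0.96988242838345488 WYN

0.96988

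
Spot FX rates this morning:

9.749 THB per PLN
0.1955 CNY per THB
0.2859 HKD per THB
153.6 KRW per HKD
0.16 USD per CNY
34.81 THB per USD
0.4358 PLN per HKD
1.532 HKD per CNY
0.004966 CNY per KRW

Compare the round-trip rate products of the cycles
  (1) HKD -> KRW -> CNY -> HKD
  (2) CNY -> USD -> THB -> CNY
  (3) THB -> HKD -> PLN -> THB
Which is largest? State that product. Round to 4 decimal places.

(1) 153.6 × 0.004966 × 1.532 = 1.16858
(2) 0.16 × 34.81 × 0.1955 = 1.08886
(3) 0.2859 × 0.4358 × 9.749 = 1.21468
Highest is cycle (3) at 1.2147 (>1, arbitrage).

1.2147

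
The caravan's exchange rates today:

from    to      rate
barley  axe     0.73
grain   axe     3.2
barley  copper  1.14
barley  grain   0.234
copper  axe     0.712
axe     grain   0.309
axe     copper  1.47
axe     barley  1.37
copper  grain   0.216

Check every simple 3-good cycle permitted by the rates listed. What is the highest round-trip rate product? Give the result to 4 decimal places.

1.1120

axe→barley→copper→axe: 1.37 × 1.14 × 0.712 = 1.11200
grain→axe→barley→grain: 3.2 × 1.37 × 0.234 = 1.02586
grain→axe→copper→grain: 3.2 × 1.47 × 0.216 = 1.01606
Maximum is axe→barley→copper→axe at 1.1120; arbitrage exists.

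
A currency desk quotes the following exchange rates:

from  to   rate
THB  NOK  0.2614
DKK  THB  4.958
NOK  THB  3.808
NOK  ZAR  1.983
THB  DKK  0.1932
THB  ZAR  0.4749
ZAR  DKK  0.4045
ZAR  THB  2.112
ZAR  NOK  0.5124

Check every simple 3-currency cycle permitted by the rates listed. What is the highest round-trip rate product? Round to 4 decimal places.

1.0948

NOK→ZAR→THB→NOK: 1.983 × 2.112 × 0.2614 = 1.09477
THB→ZAR→DKK→THB: 0.4749 × 0.4045 × 4.958 = 0.95242
NOK→THB→ZAR→NOK: 3.808 × 0.4749 × 0.5124 = 0.92663
Maximum is NOK→ZAR→THB→NOK at 1.0948; arbitrage exists.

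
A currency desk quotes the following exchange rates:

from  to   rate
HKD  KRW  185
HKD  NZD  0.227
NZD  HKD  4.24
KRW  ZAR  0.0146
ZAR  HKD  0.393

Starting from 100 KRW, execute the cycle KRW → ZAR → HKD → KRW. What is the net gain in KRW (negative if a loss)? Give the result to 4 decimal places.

6.1493

100 KRW × 0.0146 = 1.46 ZAR
1.46 ZAR × 0.393 = 0.57378 HKD
0.57378 HKD × 185 = 106.1493 KRW
Net change: 106.1493 − 100 = 6.1493 KRW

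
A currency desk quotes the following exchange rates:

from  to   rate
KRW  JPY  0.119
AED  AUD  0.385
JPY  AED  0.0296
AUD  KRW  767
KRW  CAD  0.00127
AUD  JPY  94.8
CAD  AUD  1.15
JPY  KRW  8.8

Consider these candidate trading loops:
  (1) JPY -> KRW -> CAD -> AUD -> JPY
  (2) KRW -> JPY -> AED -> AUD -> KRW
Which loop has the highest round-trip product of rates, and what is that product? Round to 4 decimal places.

1.2184

(1) 8.8 × 0.00127 × 1.15 × 94.8 = 1.21841
(2) 0.119 × 0.0296 × 0.385 × 767 = 1.04015
Highest is cycle (1) at 1.2184 (>1, arbitrage).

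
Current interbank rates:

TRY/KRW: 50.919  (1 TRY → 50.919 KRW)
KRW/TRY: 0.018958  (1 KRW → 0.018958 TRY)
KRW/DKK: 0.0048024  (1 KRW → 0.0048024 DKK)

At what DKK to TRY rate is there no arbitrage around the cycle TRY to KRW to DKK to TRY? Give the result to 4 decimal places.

Known legs of the cycle: 50.919 × 0.0048024 = 0.2445334056
For no arbitrage the full-cycle product must be 1, so the missing rate is 1 / 0.2445334056 ≈ 4.089421.

4.0894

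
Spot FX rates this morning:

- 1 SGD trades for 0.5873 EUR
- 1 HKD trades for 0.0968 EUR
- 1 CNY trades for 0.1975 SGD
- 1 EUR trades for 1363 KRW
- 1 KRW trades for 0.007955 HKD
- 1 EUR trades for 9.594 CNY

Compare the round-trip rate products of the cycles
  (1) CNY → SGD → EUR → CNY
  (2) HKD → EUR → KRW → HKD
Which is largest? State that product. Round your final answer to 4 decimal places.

1.1128

(1) 0.1975 × 0.5873 × 9.594 = 1.11282
(2) 0.0968 × 1363 × 0.007955 = 1.04957
Highest is cycle (1) at 1.1128 (>1, arbitrage).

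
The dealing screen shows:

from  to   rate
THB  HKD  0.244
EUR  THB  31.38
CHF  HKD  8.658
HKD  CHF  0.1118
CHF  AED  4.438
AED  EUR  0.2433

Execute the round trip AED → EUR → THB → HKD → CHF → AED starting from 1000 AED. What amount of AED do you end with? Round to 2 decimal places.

1000 AED × 0.2433 = 243.3 EUR
243.3 EUR × 31.38 = 7634.754 THB
7634.754 THB × 0.244 = 1862.879976 HKD
1862.879976 HKD × 0.1118 = 208.2699813168 CHF
208.2699813168 CHF × 4.438 = 924.3021770839584 AED

924.30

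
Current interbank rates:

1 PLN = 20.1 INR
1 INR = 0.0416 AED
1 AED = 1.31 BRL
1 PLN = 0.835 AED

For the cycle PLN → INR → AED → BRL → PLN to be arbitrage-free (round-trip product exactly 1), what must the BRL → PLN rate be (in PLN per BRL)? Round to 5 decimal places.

0.91293

Known legs of the cycle: 20.1 × 0.0416 × 1.31 = 1.0953696
For no arbitrage the full-cycle product must be 1, so the missing rate is 1 / 1.0953696 ≈ 0.9129339.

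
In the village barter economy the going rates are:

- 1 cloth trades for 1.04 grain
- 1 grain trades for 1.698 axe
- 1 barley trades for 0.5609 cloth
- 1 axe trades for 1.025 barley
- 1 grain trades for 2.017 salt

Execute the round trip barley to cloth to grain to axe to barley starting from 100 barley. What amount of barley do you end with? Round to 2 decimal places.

101.53

100 barley × 0.5609 = 56.09 cloth
56.09 cloth × 1.04 = 58.3336 grain
58.3336 grain × 1.698 = 99.0504528 axe
99.0504528 axe × 1.025 = 101.52671412 barley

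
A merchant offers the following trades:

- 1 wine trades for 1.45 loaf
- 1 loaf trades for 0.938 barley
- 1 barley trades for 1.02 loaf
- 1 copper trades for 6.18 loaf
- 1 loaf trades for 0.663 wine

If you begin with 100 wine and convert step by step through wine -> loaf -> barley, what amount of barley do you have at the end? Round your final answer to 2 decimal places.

136.01

100 wine × 1.45 = 145 loaf
145 loaf × 0.938 = 136.01 barley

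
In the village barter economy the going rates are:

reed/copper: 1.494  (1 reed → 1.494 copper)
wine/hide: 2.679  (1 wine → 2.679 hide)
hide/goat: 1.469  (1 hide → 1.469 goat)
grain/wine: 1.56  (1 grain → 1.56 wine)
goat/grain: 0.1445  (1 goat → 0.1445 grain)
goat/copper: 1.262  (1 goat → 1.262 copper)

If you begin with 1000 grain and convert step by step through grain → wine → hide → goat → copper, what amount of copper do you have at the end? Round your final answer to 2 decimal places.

7747.80

1000 grain × 1.56 = 1560 wine
1560 wine × 2.679 = 4179.24 hide
4179.24 hide × 1.469 = 6139.30356 goat
6139.30356 goat × 1.262 = 7747.80109272 copper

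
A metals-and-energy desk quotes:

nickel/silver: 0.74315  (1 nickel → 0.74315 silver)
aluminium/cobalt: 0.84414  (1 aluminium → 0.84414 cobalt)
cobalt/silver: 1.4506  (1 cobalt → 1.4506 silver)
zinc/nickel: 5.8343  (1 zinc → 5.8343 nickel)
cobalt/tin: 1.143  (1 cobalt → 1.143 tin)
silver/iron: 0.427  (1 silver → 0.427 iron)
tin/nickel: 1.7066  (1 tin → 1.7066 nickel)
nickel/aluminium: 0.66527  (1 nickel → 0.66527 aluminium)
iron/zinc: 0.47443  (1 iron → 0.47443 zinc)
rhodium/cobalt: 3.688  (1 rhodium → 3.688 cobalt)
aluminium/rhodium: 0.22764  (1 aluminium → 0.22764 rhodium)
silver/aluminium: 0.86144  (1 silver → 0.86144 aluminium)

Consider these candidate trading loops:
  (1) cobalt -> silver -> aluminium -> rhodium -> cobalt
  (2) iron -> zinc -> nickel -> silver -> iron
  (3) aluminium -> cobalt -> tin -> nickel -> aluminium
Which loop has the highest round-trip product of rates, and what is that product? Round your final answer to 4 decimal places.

1.0954

(1) 1.4506 × 0.86144 × 0.22764 × 3.688 = 1.04909
(2) 0.47443 × 5.8343 × 0.74315 × 0.427 = 0.87835
(3) 0.84414 × 1.143 × 1.7066 × 0.66527 = 1.09544
Highest is cycle (3) at 1.0954 (>1, arbitrage).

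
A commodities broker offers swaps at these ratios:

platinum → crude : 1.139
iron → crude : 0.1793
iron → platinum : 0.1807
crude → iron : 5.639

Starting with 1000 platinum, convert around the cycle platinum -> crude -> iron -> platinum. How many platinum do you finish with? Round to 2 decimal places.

1000 platinum × 1.139 = 1139 crude
1139 crude × 5.639 = 6422.821 iron
6422.821 iron × 0.1807 = 1160.6037547 platinum

1160.60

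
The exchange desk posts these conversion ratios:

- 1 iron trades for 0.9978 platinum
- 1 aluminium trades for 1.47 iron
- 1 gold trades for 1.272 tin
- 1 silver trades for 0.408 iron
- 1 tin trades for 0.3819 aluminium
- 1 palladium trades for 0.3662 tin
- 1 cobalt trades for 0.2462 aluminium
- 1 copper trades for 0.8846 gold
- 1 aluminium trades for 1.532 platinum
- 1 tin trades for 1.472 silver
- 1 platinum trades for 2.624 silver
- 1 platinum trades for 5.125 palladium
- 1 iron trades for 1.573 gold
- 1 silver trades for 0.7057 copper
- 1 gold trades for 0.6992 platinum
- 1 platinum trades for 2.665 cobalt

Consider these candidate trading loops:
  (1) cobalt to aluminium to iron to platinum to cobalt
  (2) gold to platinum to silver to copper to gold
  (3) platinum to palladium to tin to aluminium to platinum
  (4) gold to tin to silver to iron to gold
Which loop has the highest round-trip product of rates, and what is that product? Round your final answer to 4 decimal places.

1.2017

(1) 0.2462 × 1.47 × 0.9978 × 2.665 = 0.96238
(2) 0.6992 × 2.624 × 0.7057 × 0.8846 = 1.14533
(3) 5.125 × 0.3662 × 0.3819 × 1.532 = 1.09805
(4) 1.272 × 1.472 × 0.408 × 1.573 = 1.20167
Highest is cycle (4) at 1.2017 (>1, arbitrage).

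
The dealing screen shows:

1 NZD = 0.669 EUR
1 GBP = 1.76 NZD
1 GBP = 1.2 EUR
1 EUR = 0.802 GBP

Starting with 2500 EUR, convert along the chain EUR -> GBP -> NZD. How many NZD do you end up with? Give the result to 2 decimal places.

3528.80

2500 EUR × 0.802 = 2005 GBP
2005 GBP × 1.76 = 3528.8 NZD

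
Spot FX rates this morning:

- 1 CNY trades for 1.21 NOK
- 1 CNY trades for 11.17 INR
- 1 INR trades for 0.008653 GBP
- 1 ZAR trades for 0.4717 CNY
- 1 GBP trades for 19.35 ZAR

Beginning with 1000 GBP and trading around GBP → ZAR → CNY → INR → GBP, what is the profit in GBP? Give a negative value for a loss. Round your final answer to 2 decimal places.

1000 GBP × 19.35 = 19350 ZAR
19350 ZAR × 0.4717 = 9127.395 CNY
9127.395 CNY × 11.17 = 101953.00215 INR
101953.00215 INR × 0.008653 = 882.19932760395 GBP
Net change: 882.19932760395 − 1000 = -117.80067239605 GBP

-117.80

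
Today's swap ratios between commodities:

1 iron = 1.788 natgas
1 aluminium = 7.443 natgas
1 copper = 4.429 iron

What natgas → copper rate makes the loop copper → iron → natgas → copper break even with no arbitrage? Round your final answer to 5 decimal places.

Known legs of the cycle: 4.429 × 1.788 = 7.919052
For no arbitrage the full-cycle product must be 1, so the missing rate is 1 / 7.919052 ≈ 0.1262777.

0.12628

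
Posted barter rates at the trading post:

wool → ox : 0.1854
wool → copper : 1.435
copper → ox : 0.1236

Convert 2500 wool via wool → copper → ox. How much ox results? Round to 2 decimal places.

443.42

2500 wool × 1.435 = 3587.5 copper
3587.5 copper × 0.1236 = 443.415 ox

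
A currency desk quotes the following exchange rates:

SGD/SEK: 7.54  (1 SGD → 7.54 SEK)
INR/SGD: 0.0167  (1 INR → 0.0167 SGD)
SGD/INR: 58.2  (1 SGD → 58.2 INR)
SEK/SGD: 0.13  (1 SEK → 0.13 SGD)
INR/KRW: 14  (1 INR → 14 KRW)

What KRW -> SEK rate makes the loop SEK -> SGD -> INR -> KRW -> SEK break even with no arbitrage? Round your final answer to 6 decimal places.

Known legs of the cycle: 0.13 × 58.2 × 14 = 105.924
For no arbitrage the full-cycle product must be 1, so the missing rate is 1 / 105.924 ≈ 0.00944073.

0.009441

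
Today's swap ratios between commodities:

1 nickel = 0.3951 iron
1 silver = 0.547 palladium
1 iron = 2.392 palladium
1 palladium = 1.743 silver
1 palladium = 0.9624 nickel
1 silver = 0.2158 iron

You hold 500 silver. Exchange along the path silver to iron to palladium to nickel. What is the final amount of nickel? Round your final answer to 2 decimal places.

500 silver × 0.2158 = 107.9 iron
107.9 iron × 2.392 = 258.0968 palladium
258.0968 palladium × 0.9624 = 248.39236032 nickel

248.39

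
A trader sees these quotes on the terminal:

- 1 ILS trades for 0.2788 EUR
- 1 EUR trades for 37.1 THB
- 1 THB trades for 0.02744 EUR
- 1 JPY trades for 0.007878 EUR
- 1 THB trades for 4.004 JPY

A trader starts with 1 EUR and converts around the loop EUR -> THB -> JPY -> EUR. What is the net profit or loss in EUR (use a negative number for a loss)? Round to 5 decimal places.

0.17026

1 EUR × 37.1 = 37.1 THB
37.1 THB × 4.004 = 148.5484 JPY
148.5484 JPY × 0.007878 = 1.1702642952 EUR
Net change: 1.1702642952 − 1 = 0.1702642952 EUR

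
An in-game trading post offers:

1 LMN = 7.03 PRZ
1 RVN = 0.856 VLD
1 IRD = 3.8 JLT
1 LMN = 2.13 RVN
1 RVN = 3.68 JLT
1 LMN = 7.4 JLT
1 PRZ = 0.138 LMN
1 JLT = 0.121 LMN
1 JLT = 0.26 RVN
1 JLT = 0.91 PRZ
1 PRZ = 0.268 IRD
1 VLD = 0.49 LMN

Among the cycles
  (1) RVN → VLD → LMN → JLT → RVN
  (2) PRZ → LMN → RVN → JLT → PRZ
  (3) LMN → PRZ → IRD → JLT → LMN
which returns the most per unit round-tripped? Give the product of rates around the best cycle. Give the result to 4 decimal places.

0.9843

(1) 0.856 × 0.49 × 7.4 × 0.26 = 0.80700
(2) 0.138 × 2.13 × 3.68 × 0.91 = 0.98435
(3) 7.03 × 0.268 × 3.8 × 0.121 = 0.86628
Highest is cycle (2) at 0.9843 (≤1, no arbitrage).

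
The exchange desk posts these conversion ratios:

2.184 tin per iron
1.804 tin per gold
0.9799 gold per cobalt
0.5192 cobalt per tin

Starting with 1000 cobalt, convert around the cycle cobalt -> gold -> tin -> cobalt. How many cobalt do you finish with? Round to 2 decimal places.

917.81

1000 cobalt × 0.9799 = 979.9 gold
979.9 gold × 1.804 = 1767.7396 tin
1767.7396 tin × 0.5192 = 917.81040032 cobalt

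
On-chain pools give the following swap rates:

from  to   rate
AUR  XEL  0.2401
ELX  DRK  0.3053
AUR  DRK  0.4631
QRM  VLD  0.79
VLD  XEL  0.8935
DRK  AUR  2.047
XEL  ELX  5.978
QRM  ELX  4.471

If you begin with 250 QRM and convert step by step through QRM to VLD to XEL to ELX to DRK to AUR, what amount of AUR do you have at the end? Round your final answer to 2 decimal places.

659.27

250 QRM × 0.79 = 197.5 VLD
197.5 VLD × 0.8935 = 176.46625 XEL
176.46625 XEL × 5.978 = 1054.9152425 ELX
1054.9152425 ELX × 0.3053 = 322.06562353525 DRK
322.06562353525 DRK × 2.047 = 659.26833137665675 AUR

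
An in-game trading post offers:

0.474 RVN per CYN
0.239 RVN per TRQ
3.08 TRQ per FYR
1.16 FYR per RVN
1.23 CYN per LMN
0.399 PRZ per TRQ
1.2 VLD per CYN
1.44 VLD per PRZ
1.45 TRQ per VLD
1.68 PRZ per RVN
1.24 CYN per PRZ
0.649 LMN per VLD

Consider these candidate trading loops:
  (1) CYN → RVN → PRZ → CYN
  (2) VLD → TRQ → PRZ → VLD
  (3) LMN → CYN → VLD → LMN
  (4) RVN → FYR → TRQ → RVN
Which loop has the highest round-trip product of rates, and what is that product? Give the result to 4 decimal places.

0.9874

(1) 0.474 × 1.68 × 1.24 = 0.98744
(2) 1.45 × 0.399 × 1.44 = 0.83311
(3) 1.23 × 1.2 × 0.649 = 0.95792
(4) 1.16 × 3.08 × 0.239 = 0.85390
Highest is cycle (1) at 0.9874 (≤1, no arbitrage).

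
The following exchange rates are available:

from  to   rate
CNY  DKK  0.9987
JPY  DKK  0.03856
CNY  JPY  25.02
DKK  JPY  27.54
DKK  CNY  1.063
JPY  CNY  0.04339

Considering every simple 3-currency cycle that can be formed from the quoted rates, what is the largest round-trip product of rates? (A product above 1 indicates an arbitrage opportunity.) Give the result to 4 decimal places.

1.1934

CNY→DKK→JPY→CNY: 0.9987 × 27.54 × 0.04339 = 1.19341
CNY→JPY→DKK→CNY: 25.02 × 0.03856 × 1.063 = 1.02555
Maximum is CNY→DKK→JPY→CNY at 1.1934; arbitrage exists.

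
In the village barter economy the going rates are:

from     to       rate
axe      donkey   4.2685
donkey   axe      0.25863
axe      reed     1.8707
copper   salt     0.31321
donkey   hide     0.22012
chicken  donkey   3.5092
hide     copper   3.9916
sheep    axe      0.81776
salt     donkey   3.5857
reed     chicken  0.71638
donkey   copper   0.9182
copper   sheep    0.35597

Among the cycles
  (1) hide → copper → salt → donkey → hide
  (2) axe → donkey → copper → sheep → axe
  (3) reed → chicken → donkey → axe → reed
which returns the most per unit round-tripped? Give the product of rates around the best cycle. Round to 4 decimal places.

(1) 3.9916 × 0.31321 × 3.5857 × 0.22012 = 0.98677
(2) 4.2685 × 0.9182 × 0.35597 × 0.81776 = 1.14091
(3) 0.71638 × 3.5092 × 0.25863 × 1.8707 = 1.21628
Highest is cycle (3) at 1.2163 (>1, arbitrage).

1.2163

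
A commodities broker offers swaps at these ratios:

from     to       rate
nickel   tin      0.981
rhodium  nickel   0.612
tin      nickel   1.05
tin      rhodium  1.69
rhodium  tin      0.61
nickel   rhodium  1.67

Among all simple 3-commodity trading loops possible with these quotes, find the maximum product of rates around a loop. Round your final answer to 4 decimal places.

1.0696

nickel→rhodium→tin→nickel: 1.67 × 0.61 × 1.05 = 1.06964
nickel→tin→rhodium→nickel: 0.981 × 1.69 × 0.612 = 1.01463
Maximum is nickel→rhodium→tin→nickel at 1.0696; arbitrage exists.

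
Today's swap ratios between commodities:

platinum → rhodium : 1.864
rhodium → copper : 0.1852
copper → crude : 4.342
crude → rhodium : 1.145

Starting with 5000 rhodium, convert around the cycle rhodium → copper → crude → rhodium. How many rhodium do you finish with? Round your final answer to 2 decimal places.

4603.69

5000 rhodium × 0.1852 = 926 copper
926 copper × 4.342 = 4020.692 crude
4020.692 crude × 1.145 = 4603.69234 rhodium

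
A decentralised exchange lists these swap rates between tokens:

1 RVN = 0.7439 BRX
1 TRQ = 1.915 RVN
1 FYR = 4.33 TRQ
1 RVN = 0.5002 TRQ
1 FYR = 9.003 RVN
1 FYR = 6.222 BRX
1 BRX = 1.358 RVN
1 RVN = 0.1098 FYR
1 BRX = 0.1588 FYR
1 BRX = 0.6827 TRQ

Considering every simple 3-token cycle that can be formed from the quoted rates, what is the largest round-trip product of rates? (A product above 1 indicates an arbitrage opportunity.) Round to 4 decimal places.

RVN→BRX→FYR→RVN: 0.7439 × 0.1588 × 9.003 = 1.06354
TRQ→RVN→BRX→TRQ: 1.915 × 0.7439 × 0.6827 = 0.97255
RVN→FYR→BRX→RVN: 0.1098 × 6.222 × 1.358 = 0.92775
TRQ→RVN→FYR→TRQ: 1.915 × 0.1098 × 4.33 = 0.91046
Maximum is RVN→BRX→FYR→RVN at 1.0635; arbitrage exists.

1.0635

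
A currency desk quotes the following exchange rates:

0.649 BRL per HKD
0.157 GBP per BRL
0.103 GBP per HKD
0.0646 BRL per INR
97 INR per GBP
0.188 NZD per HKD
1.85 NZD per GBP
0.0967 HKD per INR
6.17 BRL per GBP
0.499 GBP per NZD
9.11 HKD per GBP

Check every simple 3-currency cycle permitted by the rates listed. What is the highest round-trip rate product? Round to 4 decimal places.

BRL→GBP→INR→BRL: 0.157 × 97 × 0.0646 = 0.98379
HKD→GBP→INR→HKD: 0.103 × 97 × 0.0967 = 0.96613
BRL→GBP→HKD→BRL: 0.157 × 9.11 × 0.649 = 0.92825
HKD→NZD→GBP→HKD: 0.188 × 0.499 × 9.11 = 0.85463
Maximum is BRL→GBP→INR→BRL at 0.9838; no arbitrage — every cycle loses value.

0.9838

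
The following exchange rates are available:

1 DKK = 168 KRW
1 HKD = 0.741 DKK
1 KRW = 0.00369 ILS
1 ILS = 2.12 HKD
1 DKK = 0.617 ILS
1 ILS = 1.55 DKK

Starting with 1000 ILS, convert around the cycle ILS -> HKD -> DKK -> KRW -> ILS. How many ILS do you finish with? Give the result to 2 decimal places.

1000 ILS × 2.12 = 2120 HKD
2120 HKD × 0.741 = 1570.92 DKK
1570.92 DKK × 168 = 263914.56 KRW
263914.56 KRW × 0.00369 = 973.8447264 ILS

973.84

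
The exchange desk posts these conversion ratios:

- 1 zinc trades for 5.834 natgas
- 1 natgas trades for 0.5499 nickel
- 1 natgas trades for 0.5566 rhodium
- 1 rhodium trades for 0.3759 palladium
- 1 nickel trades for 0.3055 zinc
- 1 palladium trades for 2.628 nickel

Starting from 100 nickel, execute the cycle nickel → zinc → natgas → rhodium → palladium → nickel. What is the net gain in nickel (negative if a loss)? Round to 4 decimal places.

-2.0017

100 nickel × 0.3055 = 30.55 zinc
30.55 zinc × 5.834 = 178.2287 natgas
178.2287 natgas × 0.5566 = 99.20209442 rhodium
99.20209442 rhodium × 0.3759 = 37.290067292478 palladium
37.290067292478 palladium × 2.628 = 97.998296844632184 nickel
Net change: 97.998296844632184 − 100 = -2.001703155367816 nickel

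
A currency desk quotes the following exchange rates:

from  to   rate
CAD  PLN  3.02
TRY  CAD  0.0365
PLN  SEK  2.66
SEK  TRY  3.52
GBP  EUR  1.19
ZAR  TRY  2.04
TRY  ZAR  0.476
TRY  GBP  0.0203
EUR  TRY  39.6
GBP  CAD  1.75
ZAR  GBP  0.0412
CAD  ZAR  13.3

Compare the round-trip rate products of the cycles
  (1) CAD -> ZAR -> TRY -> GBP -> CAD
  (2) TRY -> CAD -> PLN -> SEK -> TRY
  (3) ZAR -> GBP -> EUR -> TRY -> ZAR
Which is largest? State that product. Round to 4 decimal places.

1.0321

(1) 13.3 × 2.04 × 0.0203 × 1.75 = 0.96386
(2) 0.0365 × 3.02 × 2.66 × 3.52 = 1.03211
(3) 0.0412 × 1.19 × 39.6 × 0.476 = 0.92416
Highest is cycle (2) at 1.0321 (>1, arbitrage).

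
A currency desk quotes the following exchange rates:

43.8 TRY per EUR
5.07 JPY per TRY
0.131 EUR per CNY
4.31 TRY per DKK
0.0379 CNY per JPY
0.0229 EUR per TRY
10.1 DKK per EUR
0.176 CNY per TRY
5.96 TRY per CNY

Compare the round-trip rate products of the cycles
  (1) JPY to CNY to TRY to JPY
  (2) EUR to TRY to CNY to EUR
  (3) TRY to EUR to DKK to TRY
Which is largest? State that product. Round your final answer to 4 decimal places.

(1) 0.0379 × 5.96 × 5.07 = 1.14523
(2) 43.8 × 0.176 × 0.131 = 1.00985
(3) 0.0229 × 10.1 × 4.31 = 0.99686
Highest is cycle (1) at 1.1452 (>1, arbitrage).

1.1452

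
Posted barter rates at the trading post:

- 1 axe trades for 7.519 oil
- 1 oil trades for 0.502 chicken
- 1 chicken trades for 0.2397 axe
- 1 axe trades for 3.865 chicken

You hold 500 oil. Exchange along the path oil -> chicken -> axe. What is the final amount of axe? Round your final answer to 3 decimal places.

60.165

500 oil × 0.502 = 251 chicken
251 chicken × 0.2397 = 60.1647 axe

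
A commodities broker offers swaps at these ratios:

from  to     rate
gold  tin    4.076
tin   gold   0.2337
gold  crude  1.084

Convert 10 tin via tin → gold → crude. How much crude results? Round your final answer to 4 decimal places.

2.5333

10 tin × 0.2337 = 2.337 gold
2.337 gold × 1.084 = 2.533308 crude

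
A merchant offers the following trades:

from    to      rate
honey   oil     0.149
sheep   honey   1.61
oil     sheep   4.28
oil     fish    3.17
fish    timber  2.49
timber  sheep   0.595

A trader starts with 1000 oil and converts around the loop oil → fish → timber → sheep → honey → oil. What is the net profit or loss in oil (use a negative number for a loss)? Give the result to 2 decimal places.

126.65

1000 oil × 3.17 = 3170 fish
3170 fish × 2.49 = 7893.3 timber
7893.3 timber × 0.595 = 4696.5135 sheep
4696.5135 sheep × 1.61 = 7561.386735 honey
7561.386735 honey × 0.149 = 1126.646623515 oil
Net change: 1126.646623515 − 1000 = 126.646623515 oil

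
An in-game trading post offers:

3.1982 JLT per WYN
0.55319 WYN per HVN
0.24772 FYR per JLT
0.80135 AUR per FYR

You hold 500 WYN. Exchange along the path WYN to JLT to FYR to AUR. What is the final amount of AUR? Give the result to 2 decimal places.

500 WYN × 3.1982 = 1599.1 JLT
1599.1 JLT × 0.24772 = 396.129052 FYR
396.129052 FYR × 0.80135 = 317.4380158202 AUR

317.44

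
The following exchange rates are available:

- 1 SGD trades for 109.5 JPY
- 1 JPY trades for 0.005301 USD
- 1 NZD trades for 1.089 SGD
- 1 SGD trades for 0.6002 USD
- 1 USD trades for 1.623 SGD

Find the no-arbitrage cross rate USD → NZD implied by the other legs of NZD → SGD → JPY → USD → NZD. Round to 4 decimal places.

Known legs of the cycle: 1.089 × 109.5 × 0.005301 = 0.6321203955
For no arbitrage the full-cycle product must be 1, so the missing rate is 1 / 0.6321203955 ≈ 1.581977.

1.5820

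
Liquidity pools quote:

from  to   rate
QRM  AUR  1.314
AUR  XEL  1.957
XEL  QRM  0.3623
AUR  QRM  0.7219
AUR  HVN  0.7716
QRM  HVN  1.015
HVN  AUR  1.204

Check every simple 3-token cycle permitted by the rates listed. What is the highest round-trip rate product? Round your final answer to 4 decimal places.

QRM→AUR→XEL→QRM: 1.314 × 1.957 × 0.3623 = 0.93165
QRM→HVN→AUR→QRM: 1.015 × 1.204 × 0.7219 = 0.88221
Maximum is QRM→AUR→XEL→QRM at 0.9317; no arbitrage — every cycle loses value.

0.9317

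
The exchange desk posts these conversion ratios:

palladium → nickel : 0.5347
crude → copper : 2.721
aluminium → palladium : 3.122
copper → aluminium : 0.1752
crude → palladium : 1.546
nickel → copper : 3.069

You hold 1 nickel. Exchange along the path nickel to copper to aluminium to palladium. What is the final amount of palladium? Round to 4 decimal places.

1 nickel × 3.069 = 3.069 copper
3.069 copper × 0.1752 = 0.5376888 aluminium
0.5376888 aluminium × 3.122 = 1.6786644336 palladium

1.6787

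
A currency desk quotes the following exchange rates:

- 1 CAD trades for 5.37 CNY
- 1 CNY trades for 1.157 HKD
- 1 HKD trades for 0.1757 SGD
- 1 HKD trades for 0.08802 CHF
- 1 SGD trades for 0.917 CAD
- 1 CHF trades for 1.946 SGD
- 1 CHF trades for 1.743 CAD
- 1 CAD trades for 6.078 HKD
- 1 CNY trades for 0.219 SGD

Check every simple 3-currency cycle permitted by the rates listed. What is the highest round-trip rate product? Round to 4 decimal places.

CNY→SGD→CAD→CNY: 0.219 × 0.917 × 5.37 = 1.07842
SGD→CAD→HKD→SGD: 0.917 × 6.078 × 0.1757 = 0.97927
CHF→CAD→HKD→CHF: 1.743 × 6.078 × 0.08802 = 0.93248
Maximum is CNY→SGD→CAD→CNY at 1.0784; arbitrage exists.

1.0784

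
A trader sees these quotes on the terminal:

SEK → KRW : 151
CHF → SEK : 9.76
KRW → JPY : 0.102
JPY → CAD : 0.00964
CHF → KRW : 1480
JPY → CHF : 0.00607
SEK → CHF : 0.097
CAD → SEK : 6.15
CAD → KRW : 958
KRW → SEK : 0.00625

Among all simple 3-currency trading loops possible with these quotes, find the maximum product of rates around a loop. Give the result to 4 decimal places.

0.9420

CAD→KRW→JPY→CAD: 958 × 0.102 × 0.00964 = 0.94198
KRW→JPY→CHF→KRW: 0.102 × 0.00607 × 1480 = 0.91633
KRW→SEK→CHF→KRW: 0.00625 × 0.097 × 1480 = 0.89725
Maximum is CAD→KRW→JPY→CAD at 0.9420; no arbitrage — every cycle loses value.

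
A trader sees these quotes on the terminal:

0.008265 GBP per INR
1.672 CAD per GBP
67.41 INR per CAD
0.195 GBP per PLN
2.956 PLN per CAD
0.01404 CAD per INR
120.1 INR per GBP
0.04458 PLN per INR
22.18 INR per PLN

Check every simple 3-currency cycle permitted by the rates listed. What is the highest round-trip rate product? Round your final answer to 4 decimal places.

1.0440

GBP→INR→PLN→GBP: 120.1 × 0.04458 × 0.195 = 1.04404
CAD→PLN→GBP→CAD: 2.956 × 0.195 × 1.672 = 0.96377
CAD→INR→GBP→CAD: 67.41 × 0.008265 × 1.672 = 0.93154
CAD→PLN→INR→CAD: 2.956 × 22.18 × 0.01404 = 0.92052
Maximum is GBP→INR→PLN→GBP at 1.0440; arbitrage exists.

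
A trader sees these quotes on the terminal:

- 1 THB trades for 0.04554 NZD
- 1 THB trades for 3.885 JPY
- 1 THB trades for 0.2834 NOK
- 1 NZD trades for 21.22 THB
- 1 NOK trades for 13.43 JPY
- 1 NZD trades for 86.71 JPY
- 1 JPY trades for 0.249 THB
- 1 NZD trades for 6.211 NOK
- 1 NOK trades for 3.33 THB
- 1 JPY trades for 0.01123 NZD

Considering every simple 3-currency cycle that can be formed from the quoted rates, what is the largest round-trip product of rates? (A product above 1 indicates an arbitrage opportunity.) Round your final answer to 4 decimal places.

0.9832

THB→NZD→JPY→THB: 0.04554 × 86.71 × 0.249 = 0.98324
THB→NOK→JPY→THB: 0.2834 × 13.43 × 0.249 = 0.94771
THB→NZD→NOK→THB: 0.04554 × 6.211 × 3.33 = 0.94189
NZD→NOK→JPY→NZD: 6.211 × 13.43 × 0.01123 = 0.93674
THB→JPY→NZD→THB: 3.885 × 0.01123 × 21.22 = 0.92580
Maximum is THB→NZD→JPY→THB at 0.9832; no arbitrage — every cycle loses value.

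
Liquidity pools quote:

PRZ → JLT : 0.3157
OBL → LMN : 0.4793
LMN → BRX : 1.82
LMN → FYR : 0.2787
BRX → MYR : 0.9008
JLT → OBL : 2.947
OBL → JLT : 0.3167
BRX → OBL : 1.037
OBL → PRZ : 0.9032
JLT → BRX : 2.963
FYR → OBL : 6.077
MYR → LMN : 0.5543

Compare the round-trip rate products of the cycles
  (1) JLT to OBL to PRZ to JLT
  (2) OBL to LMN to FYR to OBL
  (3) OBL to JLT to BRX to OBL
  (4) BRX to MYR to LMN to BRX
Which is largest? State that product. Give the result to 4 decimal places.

(1) 2.947 × 0.9032 × 0.3157 = 0.84031
(2) 0.4793 × 0.2787 × 6.077 = 0.81177
(3) 0.3167 × 2.963 × 1.037 = 0.97310
(4) 0.9008 × 0.5543 × 1.82 = 0.90875
Highest is cycle (3) at 0.9731 (≤1, no arbitrage).

0.9731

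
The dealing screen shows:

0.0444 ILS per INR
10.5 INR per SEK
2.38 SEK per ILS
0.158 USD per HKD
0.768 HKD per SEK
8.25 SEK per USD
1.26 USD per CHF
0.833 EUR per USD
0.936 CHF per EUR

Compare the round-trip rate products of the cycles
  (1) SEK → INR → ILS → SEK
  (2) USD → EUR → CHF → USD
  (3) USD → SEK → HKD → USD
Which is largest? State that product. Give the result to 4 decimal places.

1.1096

(1) 10.5 × 0.0444 × 2.38 = 1.10956
(2) 0.833 × 0.936 × 1.26 = 0.98241
(3) 8.25 × 0.768 × 0.158 = 1.00109
Highest is cycle (1) at 1.1096 (>1, arbitrage).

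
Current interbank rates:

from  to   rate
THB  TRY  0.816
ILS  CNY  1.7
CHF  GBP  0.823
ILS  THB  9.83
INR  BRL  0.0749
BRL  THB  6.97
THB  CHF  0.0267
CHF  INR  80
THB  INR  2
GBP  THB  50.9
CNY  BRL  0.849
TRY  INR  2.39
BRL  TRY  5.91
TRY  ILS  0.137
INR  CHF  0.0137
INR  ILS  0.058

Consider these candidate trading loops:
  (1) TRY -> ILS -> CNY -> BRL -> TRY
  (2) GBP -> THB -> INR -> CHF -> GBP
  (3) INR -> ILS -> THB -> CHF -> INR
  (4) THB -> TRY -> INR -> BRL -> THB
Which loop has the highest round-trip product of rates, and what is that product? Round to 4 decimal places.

1.2178

(1) 0.137 × 1.7 × 0.849 × 5.91 = 1.16860
(2) 50.9 × 2 × 0.0137 × 0.823 = 1.14781
(3) 0.058 × 9.83 × 0.0267 × 80 = 1.21782
(4) 0.816 × 2.39 × 0.0749 × 6.97 = 1.01813
Highest is cycle (3) at 1.2178 (>1, arbitrage).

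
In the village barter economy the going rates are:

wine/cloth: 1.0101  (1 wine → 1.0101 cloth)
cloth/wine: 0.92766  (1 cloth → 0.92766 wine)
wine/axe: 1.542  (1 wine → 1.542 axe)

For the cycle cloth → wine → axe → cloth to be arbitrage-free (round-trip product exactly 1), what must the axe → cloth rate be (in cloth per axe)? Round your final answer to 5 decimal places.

Known legs of the cycle: 0.92766 × 1.542 = 1.43045172
For no arbitrage the full-cycle product must be 1, so the missing rate is 1 / 1.43045172 ≈ 0.6990799.

0.69908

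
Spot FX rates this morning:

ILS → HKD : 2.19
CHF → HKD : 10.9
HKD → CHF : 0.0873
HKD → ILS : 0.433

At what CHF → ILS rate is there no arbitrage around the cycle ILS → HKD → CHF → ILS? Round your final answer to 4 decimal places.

5.2305

Known legs of the cycle: 2.19 × 0.0873 = 0.191187
For no arbitrage the full-cycle product must be 1, so the missing rate is 1 / 0.191187 ≈ 5.230481.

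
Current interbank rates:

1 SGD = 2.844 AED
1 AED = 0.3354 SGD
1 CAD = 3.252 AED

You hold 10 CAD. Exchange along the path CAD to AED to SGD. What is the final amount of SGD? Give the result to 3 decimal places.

10 CAD × 3.252 = 32.52 AED
32.52 AED × 0.3354 = 10.907208 SGD

10.907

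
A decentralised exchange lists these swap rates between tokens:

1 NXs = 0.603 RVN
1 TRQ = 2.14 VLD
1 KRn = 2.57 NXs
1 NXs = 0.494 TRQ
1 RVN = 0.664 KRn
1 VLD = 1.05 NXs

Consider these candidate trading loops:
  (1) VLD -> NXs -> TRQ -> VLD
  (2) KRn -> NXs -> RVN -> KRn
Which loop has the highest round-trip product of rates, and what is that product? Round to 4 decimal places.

1.1100

(1) 1.05 × 0.494 × 2.14 = 1.11002
(2) 2.57 × 0.603 × 0.664 = 1.02901
Highest is cycle (1) at 1.1100 (>1, arbitrage).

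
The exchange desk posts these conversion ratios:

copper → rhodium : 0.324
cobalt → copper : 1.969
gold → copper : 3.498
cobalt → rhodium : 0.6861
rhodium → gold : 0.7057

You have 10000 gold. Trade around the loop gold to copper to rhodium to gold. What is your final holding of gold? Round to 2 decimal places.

10000 gold × 3.498 = 34980 copper
34980 copper × 0.324 = 11333.52 rhodium
11333.52 rhodium × 0.7057 = 7998.065064 gold

7998.07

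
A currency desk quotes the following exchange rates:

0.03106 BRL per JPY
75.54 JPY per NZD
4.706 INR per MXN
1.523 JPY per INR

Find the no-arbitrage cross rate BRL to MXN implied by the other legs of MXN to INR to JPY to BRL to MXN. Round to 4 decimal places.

Known legs of the cycle: 4.706 × 1.523 × 0.03106 = 0.22261441228
For no arbitrage the full-cycle product must be 1, so the missing rate is 1 / 0.22261441228 ≈ 4.492072.

4.4921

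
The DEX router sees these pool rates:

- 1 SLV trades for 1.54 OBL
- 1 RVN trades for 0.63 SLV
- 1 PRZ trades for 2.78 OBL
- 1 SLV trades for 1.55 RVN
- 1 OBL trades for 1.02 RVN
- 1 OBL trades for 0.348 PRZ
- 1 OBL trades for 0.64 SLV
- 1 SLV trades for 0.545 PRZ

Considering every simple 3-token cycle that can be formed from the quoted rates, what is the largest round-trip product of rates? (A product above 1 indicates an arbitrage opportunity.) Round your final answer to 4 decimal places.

OBL→RVN→SLV→OBL: 1.02 × 0.63 × 1.54 = 0.98960
OBL→SLV→PRZ→OBL: 0.64 × 0.545 × 2.78 = 0.96966
Maximum is OBL→RVN→SLV→OBL at 0.9896; no arbitrage — every cycle loses value.

0.9896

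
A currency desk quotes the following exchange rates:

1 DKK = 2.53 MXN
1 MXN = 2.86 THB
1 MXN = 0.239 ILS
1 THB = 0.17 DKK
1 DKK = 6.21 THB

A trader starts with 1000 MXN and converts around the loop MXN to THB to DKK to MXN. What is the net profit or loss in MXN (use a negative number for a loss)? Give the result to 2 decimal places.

230.09

1000 MXN × 2.86 = 2860 THB
2860 THB × 0.17 = 486.2 DKK
486.2 DKK × 2.53 = 1230.086 MXN
Net change: 1230.086 − 1000 = 230.086 MXN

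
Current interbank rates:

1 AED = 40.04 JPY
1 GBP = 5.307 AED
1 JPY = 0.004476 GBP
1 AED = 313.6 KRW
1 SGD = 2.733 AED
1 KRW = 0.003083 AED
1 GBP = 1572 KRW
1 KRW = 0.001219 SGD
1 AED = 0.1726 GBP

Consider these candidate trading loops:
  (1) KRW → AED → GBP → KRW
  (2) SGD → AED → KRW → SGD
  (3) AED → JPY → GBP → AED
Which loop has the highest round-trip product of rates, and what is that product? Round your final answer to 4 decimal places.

(1) 0.003083 × 0.1726 × 1572 = 0.83650
(2) 2.733 × 313.6 × 0.001219 = 1.04477
(3) 40.04 × 0.004476 × 5.307 = 0.95112
Highest is cycle (2) at 1.0448 (>1, arbitrage).

1.0448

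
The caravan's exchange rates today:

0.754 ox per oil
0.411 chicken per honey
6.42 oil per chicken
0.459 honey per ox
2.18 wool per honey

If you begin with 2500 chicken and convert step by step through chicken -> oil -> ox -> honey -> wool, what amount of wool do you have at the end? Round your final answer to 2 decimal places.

2500 chicken × 6.42 = 16050 oil
16050 oil × 0.754 = 12101.7 ox
12101.7 ox × 0.459 = 5554.6803 honey
5554.6803 honey × 2.18 = 12109.203054 wool

12109.20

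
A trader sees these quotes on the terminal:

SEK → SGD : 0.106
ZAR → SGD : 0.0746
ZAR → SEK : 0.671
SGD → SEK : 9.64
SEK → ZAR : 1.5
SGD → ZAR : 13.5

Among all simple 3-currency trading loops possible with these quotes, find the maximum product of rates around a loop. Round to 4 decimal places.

1.0787

SGD→SEK→ZAR→SGD: 9.64 × 1.5 × 0.0746 = 1.07872
SGD→ZAR→SEK→SGD: 13.5 × 0.671 × 0.106 = 0.96020
Maximum is SGD→SEK→ZAR→SGD at 1.0787; arbitrage exists.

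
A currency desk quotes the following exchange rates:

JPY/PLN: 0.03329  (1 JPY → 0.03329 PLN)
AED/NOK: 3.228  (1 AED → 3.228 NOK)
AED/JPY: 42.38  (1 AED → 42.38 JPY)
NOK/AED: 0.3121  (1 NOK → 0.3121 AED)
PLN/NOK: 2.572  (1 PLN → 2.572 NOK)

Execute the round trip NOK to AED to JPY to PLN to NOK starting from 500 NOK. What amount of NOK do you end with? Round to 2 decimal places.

500 NOK × 0.3121 = 156.05 AED
156.05 AED × 42.38 = 6613.399 JPY
6613.399 JPY × 0.03329 = 220.16005271 PLN
220.16005271 PLN × 2.572 = 566.25165557012 NOK

566.25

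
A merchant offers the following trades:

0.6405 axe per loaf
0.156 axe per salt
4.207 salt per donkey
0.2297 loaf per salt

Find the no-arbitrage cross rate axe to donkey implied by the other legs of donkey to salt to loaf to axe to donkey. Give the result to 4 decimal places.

Known legs of the cycle: 4.207 × 0.2297 × 0.6405 = 0.61894582995
For no arbitrage the full-cycle product must be 1, so the missing rate is 1 / 0.61894582995 ≈ 1.615650.

1.6157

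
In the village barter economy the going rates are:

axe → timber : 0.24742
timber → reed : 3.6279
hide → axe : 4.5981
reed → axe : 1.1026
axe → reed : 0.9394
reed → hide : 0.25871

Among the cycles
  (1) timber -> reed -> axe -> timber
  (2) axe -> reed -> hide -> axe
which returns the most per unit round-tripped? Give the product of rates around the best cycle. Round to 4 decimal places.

(1) 3.6279 × 1.1026 × 0.24742 = 0.98971
(2) 0.9394 × 0.25871 × 4.5981 = 1.11749
Highest is cycle (2) at 1.1175 (>1, arbitrage).

1.1175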